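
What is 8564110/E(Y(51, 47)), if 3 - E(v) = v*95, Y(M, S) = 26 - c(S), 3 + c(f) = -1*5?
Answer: -8564110/3227 ≈ -2653.9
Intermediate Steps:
c(f) = -8 (c(f) = -3 - 1*5 = -3 - 5 = -8)
Y(M, S) = 34 (Y(M, S) = 26 - 1*(-8) = 26 + 8 = 34)
E(v) = 3 - 95*v (E(v) = 3 - v*95 = 3 - 95*v)
8564110/E(Y(51, 47)) = 8564110/(3 - 95*34) = 8564110/(3 - 3230) = 8564110/(-3227) = 8564110*(-1/3227) = -8564110/3227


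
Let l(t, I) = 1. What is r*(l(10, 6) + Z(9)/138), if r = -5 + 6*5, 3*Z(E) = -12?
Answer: 1675/69 ≈ 24.275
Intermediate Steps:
Z(E) = -4 (Z(E) = (⅓)*(-12) = -4)
r = 25 (r = -5 + 30 = 25)
r*(l(10, 6) + Z(9)/138) = 25*(1 - 4/138) = 25*(1 - 4*1/138) = 25*(1 - 2/69) = 25*(67/69) = 1675/69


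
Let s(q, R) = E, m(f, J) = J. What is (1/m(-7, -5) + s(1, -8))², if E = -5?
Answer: 676/25 ≈ 27.040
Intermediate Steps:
s(q, R) = -5
(1/m(-7, -5) + s(1, -8))² = (1/(-5) - 5)² = (-⅕ - 5)² = (-26/5)² = 676/25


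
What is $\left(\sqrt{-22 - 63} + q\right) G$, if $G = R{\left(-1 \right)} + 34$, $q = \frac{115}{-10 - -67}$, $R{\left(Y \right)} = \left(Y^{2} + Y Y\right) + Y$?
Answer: $\frac{4025}{57} + 35 i \sqrt{85} \approx 70.614 + 322.68 i$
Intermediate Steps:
$R{\left(Y \right)} = Y + 2 Y^{2}$ ($R{\left(Y \right)} = \left(Y^{2} + Y^{2}\right) + Y = 2 Y^{2} + Y = Y + 2 Y^{2}$)
$q = \frac{115}{57}$ ($q = \frac{115}{-10 + 67} = \frac{115}{57} \approx 2.0175$)
$G = 35$ ($G = - (1 + 2 \left(-1\right)) + 34 = - (1 - 2) + 34 = \left(-1\right) \left(-1\right) + 34 = 1 + 34 = 35$)
$\left(\sqrt{-22 - 63} + q\right) G = \left(\sqrt{-22 - 63} + \frac{115}{57}\right) 35 = \left(\sqrt{-85} + \frac{115}{57}\right) 35 = \left(i \sqrt{85} + \frac{115}{57}\right) 35 = \left(\frac{115}{57} + i \sqrt{85}\right) 35 = \frac{4025}{57} + 35 i \sqrt{85}$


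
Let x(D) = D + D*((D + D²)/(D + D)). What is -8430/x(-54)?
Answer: -2810/459 ≈ -6.1220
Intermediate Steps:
x(D) = D²/2 + 3*D/2 (x(D) = D + D*((D + D²)/((2*D))) = D + D*((D + D²)*(1/(2*D))) = D + D*((D + D²)/(2*D)) = D + (D/2 + D²/2) = D²/2 + 3*D/2)
-8430/x(-54) = -8430*(-1/(27*(3 - 54))) = -8430/((½)*(-54)*(-51)) = -8430/1377 = -8430*1/1377 = -2810/459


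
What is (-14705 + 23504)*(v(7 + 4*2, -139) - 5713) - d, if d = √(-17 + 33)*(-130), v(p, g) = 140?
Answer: -49036307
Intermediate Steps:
d = -520 (d = √16*(-130) = 4*(-130) = -520)
(-14705 + 23504)*(v(7 + 4*2, -139) - 5713) - d = (-14705 + 23504)*(140 - 5713) - 1*(-520) = 8799*(-5573) + 520 = -49036827 + 520 = -49036307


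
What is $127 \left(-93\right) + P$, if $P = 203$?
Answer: $-11608$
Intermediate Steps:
$127 \left(-93\right) + P = 127 \left(-93\right) + 203 = -11811 + 203 = -11608$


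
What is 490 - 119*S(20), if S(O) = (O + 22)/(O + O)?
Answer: 7301/20 ≈ 365.05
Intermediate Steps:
S(O) = (22 + O)/(2*O) (S(O) = (22 + O)/((2*O)) = (22 + O)*(1/(2*O)) = (22 + O)/(2*O))
490 - 119*S(20) = 490 - 119*(22 + 20)/(2*20) = 490 - 119*42/(2*20) = 490 - 119*21/20 = 490 - 2499/20 = 7301/20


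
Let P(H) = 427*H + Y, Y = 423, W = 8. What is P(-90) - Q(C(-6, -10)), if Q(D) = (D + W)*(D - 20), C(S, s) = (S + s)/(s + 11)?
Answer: -38295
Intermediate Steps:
C(S, s) = (S + s)/(11 + s)
Q(D) = (-20 + D)*(8 + D) (Q(D) = (D + 8)*(D - 20) = (8 + D)*(-20 + D) = (-20 + D)*(8 + D))
P(H) = 423 + 427*H (P(H) = 427*H + 423 = 423 + 427*H)
P(-90) - Q(C(-6, -10)) = (423 + 427*(-90)) - (-160 + ((-6 - 10)/(11 - 10))² - 12*(-6 - 10)/(11 - 10)) = (423 - 38430) - (-160 + (-16/1)² - 12*(-16)/1) = -38007 - (-160 + (1*(-16))² - 12*(-16)) = -38007 - (-160 + (-16)² - 12*(-16)) = -38007 - (-160 + 256 + 192) = -38007 - 1*288 = -38007 - 288 = -38295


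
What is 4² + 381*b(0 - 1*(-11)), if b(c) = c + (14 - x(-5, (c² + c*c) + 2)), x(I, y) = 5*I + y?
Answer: -73898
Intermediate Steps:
x(I, y) = y + 5*I
b(c) = 37 + c - 2*c² (b(c) = c + (14 - (((c² + c*c) + 2) + 5*(-5))) = c + (14 - (((c² + c²) + 2) - 25)) = c + (14 - ((2*c² + 2) - 25)) = c + (14 - ((2 + 2*c²) - 25)) = c + (14 - (-23 + 2*c²)) = c + (14 + (23 - 2*c²)) = c + (37 - 2*c²) = 37 + c - 2*c²)
4² + 381*b(0 - 1*(-11)) = 4² + 381*(37 + (0 - 1*(-11)) - 2*(0 - 1*(-11))²) = 16 + 381*(37 + (0 + 11) - 2*(0 + 11)²) = 16 + 381*(37 + 11 - 2*11²) = 16 + 381*(37 + 11 - 2*121) = 16 + 381*(37 + 11 - 242) = 16 + 381*(-194) = 16 - 73914 = -73898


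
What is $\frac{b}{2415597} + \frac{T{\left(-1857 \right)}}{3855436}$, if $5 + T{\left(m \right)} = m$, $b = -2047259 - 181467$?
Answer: $- \frac{4298604148075}{4656589817646} \approx -0.92312$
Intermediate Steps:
$b = -2228726$ ($b = -2047259 - 181467 = -2228726$)
$T{\left(m \right)} = -5 + m$
$\frac{b}{2415597} + \frac{T{\left(-1857 \right)}}{3855436} = - \frac{2228726}{2415597} + \frac{-5 - 1857}{3855436} = \left(-2228726\right) \frac{1}{2415597} - \frac{931}{1927718} = - \frac{2228726}{2415597} - \frac{931}{1927718} = - \frac{4298604148075}{4656589817646}$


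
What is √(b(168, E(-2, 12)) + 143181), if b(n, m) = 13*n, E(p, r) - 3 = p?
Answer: √145365 ≈ 381.27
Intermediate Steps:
E(p, r) = 3 + p
√(b(168, E(-2, 12)) + 143181) = √(13*168 + 143181) = √(2184 + 143181) = √145365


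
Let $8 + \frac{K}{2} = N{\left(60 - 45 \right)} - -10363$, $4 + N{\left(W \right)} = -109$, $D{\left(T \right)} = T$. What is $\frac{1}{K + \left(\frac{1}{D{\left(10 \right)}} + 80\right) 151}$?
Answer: $\frac{10}{325791} \approx 3.0695 \cdot 10^{-5}$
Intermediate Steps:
$N{\left(W \right)} = -113$ ($N{\left(W \right)} = -4 - 109 = -113$)
$K = 20484$ ($K = -16 + 2 \left(-113 - -10363\right) = -16 + 2 \left(-113 + 10363\right) = -16 + 2 \cdot 10250 = -16 + 20500 = 20484$)
$\frac{1}{K + \left(\frac{1}{D{\left(10 \right)}} + 80\right) 151} = \frac{1}{20484 + \left(\frac{1}{10} + 80\right) 151} = \frac{1}{20484 + \frac{801}{10} \cdot 151} = \frac{1}{20484 + \frac{120951}{10}} = \frac{1}{\frac{325791}{10}} = \frac{10}{325791}$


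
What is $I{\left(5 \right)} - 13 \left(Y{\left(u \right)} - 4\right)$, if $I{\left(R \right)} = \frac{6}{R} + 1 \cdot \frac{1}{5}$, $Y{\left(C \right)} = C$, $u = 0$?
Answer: $\frac{267}{5} \approx 53.4$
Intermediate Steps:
$I{\left(R \right)} = \frac{1}{5} + \frac{6}{R}$ ($I{\left(R \right)} = \frac{6}{R} + 1 \cdot \frac{1}{5} = \frac{6}{R} + \frac{1}{5} = \frac{1}{5} + \frac{6}{R}$)
$I{\left(5 \right)} - 13 \left(Y{\left(u \right)} - 4\right) = \frac{30 + 5}{5 \cdot 5} - 13 \left(0 - 4\right) = \frac{1}{5} \cdot \frac{1}{5} \cdot 35 - 13 \left(0 - 4\right) = \frac{7}{5} - -52 = \frac{7}{5} + 52 = \frac{267}{5}$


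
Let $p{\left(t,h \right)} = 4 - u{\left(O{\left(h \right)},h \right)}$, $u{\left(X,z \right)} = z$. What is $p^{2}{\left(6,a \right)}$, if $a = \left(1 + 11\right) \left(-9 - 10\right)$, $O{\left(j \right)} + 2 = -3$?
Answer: $53824$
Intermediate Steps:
$O{\left(j \right)} = -5$ ($O{\left(j \right)} = -2 - 3 = -5$)
$a = -228$ ($a = 12 \left(-19\right) = -228$)
$p{\left(t,h \right)} = 4 - h$
$p^{2}{\left(6,a \right)} = \left(4 - -228\right)^{2} = \left(4 + 228\right)^{2} = 232^{2} = 53824$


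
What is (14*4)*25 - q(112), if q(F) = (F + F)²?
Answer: -48776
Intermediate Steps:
q(F) = 4*F² (q(F) = (2*F)² = 4*F²)
(14*4)*25 - q(112) = (14*4)*25 - 4*112² = 56*25 - 4*12544 = 1400 - 1*50176 = 1400 - 50176 = -48776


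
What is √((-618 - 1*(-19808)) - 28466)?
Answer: 2*I*√2319 ≈ 96.312*I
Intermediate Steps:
√((-618 - 1*(-19808)) - 28466) = √((-618 + 19808) - 28466) = √(19190 - 28466) = √(-9276) = 2*I*√2319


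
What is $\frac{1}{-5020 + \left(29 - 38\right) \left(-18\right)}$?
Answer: $- \frac{1}{4858} \approx -0.00020585$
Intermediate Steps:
$\frac{1}{-5020 + \left(29 - 38\right) \left(-18\right)} = \frac{1}{-5020 - -162} = \frac{1}{-5020 + 162} = \frac{1}{-4858} = - \frac{1}{4858}$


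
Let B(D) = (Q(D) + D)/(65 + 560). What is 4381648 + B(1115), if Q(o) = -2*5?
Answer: 547706221/125 ≈ 4.3816e+6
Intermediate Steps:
Q(o) = -10
B(D) = -2/125 + D/625 (B(D) = (-10 + D)/(65 + 560) = (-10 + D)/625 = (-10 + D)*(1/625) = -2/125 + D/625)
4381648 + B(1115) = 4381648 + (-2/125 + (1/625)*1115) = 4381648 + (-2/125 + 223/125) = 4381648 + 221/125 = 547706221/125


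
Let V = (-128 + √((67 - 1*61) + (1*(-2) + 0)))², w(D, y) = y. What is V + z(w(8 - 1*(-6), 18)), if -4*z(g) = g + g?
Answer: 15867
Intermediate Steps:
z(g) = -g/2 (z(g) = -(g + g)/4 = -g/2)
V = 15876 (V = (-128 + √((67 - 61) + (-2 + 0)))² = (-128 + √(6 - 2))² = (-128 + √4)² = (-128 + 2)² = (-126)² = 15876)
V + z(w(8 - 1*(-6), 18)) = 15876 - ½*18 = 15876 - 9 = 15867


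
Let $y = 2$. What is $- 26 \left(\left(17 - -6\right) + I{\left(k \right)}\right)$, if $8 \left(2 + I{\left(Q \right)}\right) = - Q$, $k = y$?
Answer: $- \frac{1079}{2} \approx -539.5$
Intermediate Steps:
$k = 2$
$I{\left(Q \right)} = -2 - \frac{Q}{8}$ ($I{\left(Q \right)} = -2 + \frac{\left(-1\right) Q}{8} = -2 - \frac{Q}{8}$)
$- 26 \left(\left(17 - -6\right) + I{\left(k \right)}\right) = - 26 \left(\left(17 - -6\right) - \frac{9}{4}\right) = - 26 \left(\left(17 + 6\right) - \frac{9}{4}\right) = - 26 \left(23 - \frac{9}{4}\right) = \left(-26\right) \frac{83}{4} = - \frac{1079}{2}$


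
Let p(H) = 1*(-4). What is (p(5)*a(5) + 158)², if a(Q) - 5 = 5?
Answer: 13924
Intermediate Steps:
p(H) = -4
a(Q) = 10 (a(Q) = 5 + 5 = 10)
(p(5)*a(5) + 158)² = (-4*10 + 158)² = (-40 + 158)² = 118² = 13924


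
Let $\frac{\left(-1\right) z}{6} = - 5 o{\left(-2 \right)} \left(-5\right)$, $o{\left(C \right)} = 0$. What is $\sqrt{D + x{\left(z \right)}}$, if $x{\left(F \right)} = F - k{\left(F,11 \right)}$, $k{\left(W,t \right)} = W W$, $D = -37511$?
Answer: $i \sqrt{37511} \approx 193.68 i$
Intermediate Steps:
$k{\left(W,t \right)} = W^{2}$
$z = 0$ ($z = - 6 \left(-5\right) 0 \left(-5\right) = - 6 \cdot 0 \left(-5\right) = \left(-6\right) 0 = 0$)
$x{\left(F \right)} = F - F^{2}$
$\sqrt{D + x{\left(z \right)}} = \sqrt{-37511 + 0 \left(1 - 0\right)} = \sqrt{-37511 + 0 \left(1 + 0\right)} = \sqrt{-37511 + 0 \cdot 1} = \sqrt{-37511 + 0} = \sqrt{-37511} = i \sqrt{37511}$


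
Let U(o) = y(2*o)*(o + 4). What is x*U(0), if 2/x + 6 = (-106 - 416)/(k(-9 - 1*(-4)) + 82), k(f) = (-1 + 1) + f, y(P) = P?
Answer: 0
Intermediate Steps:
U(o) = 2*o*(4 + o) (U(o) = (2*o)*(o + 4) = (2*o)*(4 + o) = 2*o*(4 + o))
k(f) = f (k(f) = 0 + f = f)
x = -77/492 (x = 2/(-6 + (-106 - 416)/((-9 - 1*(-4)) + 82)) = 2/(-6 - 522/((-9 + 4) + 82)) = 2/(-6 - 522/(-5 + 82)) = 2/(-6 - 522/77) = 2/(-984/77) = 2*(-77/984) = -77/492 ≈ -0.15650)
x*U(0) = -77*0*(4 + 0)/246 = -77*0*4/246 = -77/492*0 = 0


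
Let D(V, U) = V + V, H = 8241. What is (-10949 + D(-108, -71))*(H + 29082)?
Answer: -416711295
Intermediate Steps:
D(V, U) = 2*V
(-10949 + D(-108, -71))*(H + 29082) = (-10949 + 2*(-108))*(8241 + 29082) = (-10949 - 216)*37323 = -11165*37323 = -416711295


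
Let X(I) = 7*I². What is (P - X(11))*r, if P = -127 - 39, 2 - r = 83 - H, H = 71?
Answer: 10130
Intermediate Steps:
r = -10 (r = 2 - (83 - 1*71) = 2 - (83 - 71) = 2 - 1*12 = 2 - 12 = -10)
P = -166
(P - X(11))*r = (-166 - 7*11²)*(-10) = (-166 - 7*121)*(-10) = (-166 - 1*847)*(-10) = (-166 - 847)*(-10) = -1013*(-10) = 10130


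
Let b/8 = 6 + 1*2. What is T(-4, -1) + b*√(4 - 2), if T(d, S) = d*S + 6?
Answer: 10 + 64*√2 ≈ 100.51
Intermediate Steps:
T(d, S) = 6 + S*d (T(d, S) = S*d + 6 = 6 + S*d)
b = 64 (b = 8*(6 + 1*2) = 8*(6 + 2) = 8*8 = 64)
T(-4, -1) + b*√(4 - 2) = (6 - 1*(-4)) + 64*√(4 - 2) = (6 + 4) + 64*√2 = 10 + 64*√2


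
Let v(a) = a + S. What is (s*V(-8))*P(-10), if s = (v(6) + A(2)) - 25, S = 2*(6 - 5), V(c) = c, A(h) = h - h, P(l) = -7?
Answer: -952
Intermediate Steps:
A(h) = 0
S = 2 (S = 2*1 = 2)
v(a) = 2 + a (v(a) = a + 2 = 2 + a)
s = -17 (s = ((2 + 6) + 0) - 25 = (8 + 0) - 25 = 8 - 25 = -17)
(s*V(-8))*P(-10) = -17*(-8)*(-7) = 136*(-7) = -952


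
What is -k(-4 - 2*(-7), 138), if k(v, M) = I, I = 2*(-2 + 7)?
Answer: -10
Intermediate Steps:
I = 10 (I = 2*5 = 10)
k(v, M) = 10
-k(-4 - 2*(-7), 138) = -1*10 = -10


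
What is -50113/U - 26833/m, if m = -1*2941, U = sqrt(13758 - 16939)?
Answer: 26833/2941 + 50113*I*sqrt(3181)/3181 ≈ 9.1238 + 888.52*I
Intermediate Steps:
U = I*sqrt(3181) (U = sqrt(-3181) = I*sqrt(3181) ≈ 56.4*I)
m = -2941
-50113/U - 26833/m = -50113*(-I*sqrt(3181)/3181) - 26833/(-2941) = -(-50113)*I*sqrt(3181)/3181 - 26833*(-1/2941) = 50113*I*sqrt(3181)/3181 + 26833/2941 = 26833/2941 + 50113*I*sqrt(3181)/3181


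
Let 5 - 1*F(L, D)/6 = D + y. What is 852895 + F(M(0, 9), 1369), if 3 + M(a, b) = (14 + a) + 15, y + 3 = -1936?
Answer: 856345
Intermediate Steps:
y = -1939 (y = -3 - 1936 = -1939)
M(a, b) = 26 + a (M(a, b) = -3 + ((14 + a) + 15) = -3 + (29 + a) = 26 + a)
F(L, D) = 11664 - 6*D (F(L, D) = 30 - 6*(D - 1939) = 30 - 6*(-1939 + D) = 30 + (11634 - 6*D) = 11664 - 6*D)
852895 + F(M(0, 9), 1369) = 852895 + (11664 - 6*1369) = 852895 + (11664 - 8214) = 852895 + 3450 = 856345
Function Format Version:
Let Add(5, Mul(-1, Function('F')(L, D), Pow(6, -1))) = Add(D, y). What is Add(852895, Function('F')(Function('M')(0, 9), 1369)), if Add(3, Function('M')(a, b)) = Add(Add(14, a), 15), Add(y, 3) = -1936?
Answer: 856345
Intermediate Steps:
y = -1939 (y = Add(-3, -1936) = -1939)
Function('M')(a, b) = Add(26, a) (Function('M')(a, b) = Add(-3, Add(Add(14, a), 15)) = Add(-3, Add(29, a)) = Add(26, a))
Function('F')(L, D) = Add(11664, Mul(-6, D)) (Function('F')(L, D) = Add(30, Mul(-6, Add(D, -1939))) = Add(30, Mul(-6, Add(-1939, D))) = Add(30, Add(11634, Mul(-6, D))) = Add(11664, Mul(-6, D)))
Add(852895, Function('F')(Function('M')(0, 9), 1369)) = Add(852895, Add(11664, Mul(-6, 1369))) = Add(852895, Add(11664, -8214)) = Add(852895, 3450) = 856345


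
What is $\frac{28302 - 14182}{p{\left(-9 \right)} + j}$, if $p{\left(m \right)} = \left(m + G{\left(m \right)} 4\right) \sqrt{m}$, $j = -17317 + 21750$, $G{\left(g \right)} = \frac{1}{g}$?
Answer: $\frac{281672820}{88435313} + \frac{1800300 i}{88435313} \approx 3.1851 + 0.020357 i$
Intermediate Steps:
$j = 4433$
$p{\left(m \right)} = \sqrt{m} \left(m + \frac{4}{m}\right)$ ($p{\left(m \right)} = \left(m + \frac{1}{m} 4\right) \sqrt{m} = \left(m + \frac{4}{m}\right) \sqrt{m} = \sqrt{m} \left(m + \frac{4}{m}\right)$)
$\frac{28302 - 14182}{p{\left(-9 \right)} + j} = \frac{28302 - 14182}{\frac{4 + \left(-9\right)^{2}}{3 i} + 4433} = \frac{14120}{- \frac{i}{3} \left(4 + 81\right) + 4433} = \frac{14120}{- \frac{i}{3} \cdot 85 + 4433} = \frac{14120}{- \frac{85 i}{3} + 4433} = \frac{14120}{4433 - \frac{85 i}{3}} = 14120 \frac{9 \left(4433 + \frac{85 i}{3}\right)}{176870626} = \frac{63540 \left(4433 + \frac{85 i}{3}\right)}{88435313}$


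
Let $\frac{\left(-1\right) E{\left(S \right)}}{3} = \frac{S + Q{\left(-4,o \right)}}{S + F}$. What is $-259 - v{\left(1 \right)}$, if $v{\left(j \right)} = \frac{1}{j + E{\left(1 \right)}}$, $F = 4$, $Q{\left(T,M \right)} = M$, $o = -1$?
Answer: $-260$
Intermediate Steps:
$E{\left(S \right)} = - \frac{3 \left(-1 + S\right)}{4 + S}$ ($E{\left(S \right)} = - 3 \frac{S - 1}{S + 4} = - 3 \frac{-1 + S}{4 + S} = - \frac{3 \left(-1 + S\right)}{4 + S}$)
$v{\left(j \right)} = \frac{1}{j}$ ($v{\left(j \right)} = \frac{1}{j + \frac{3 \left(1 - 1\right)}{4 + 1}} = \frac{1}{j + \frac{3 \left(1 - 1\right)}{5}} = \frac{1}{j + 3 \cdot \frac{1}{5} \cdot 0} = \frac{1}{j + 0} = \frac{1}{j}$)
$-259 - v{\left(1 \right)} = -259 - 1^{-1} = -259 - 1 = -260$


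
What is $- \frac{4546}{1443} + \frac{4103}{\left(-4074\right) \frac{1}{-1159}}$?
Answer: $\frac{760387623}{653198} \approx 1164.1$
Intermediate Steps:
$- \frac{4546}{1443} + \frac{4103}{\left(-4074\right) \frac{1}{-1159}} = \left(-4546\right) \frac{1}{1443} + \frac{4103}{\left(-4074\right) \left(- \frac{1}{1159}\right)} = - \frac{4546}{1443} + \frac{4103}{\frac{4074}{1159}} = - \frac{4546}{1443} + 4103 \cdot \frac{1159}{4074} = - \frac{4546}{1443} + \frac{4755377}{4074} = \frac{760387623}{653198}$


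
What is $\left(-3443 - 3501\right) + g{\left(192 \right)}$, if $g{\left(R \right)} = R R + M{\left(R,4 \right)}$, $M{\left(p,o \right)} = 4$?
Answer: $29924$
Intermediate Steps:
$g{\left(R \right)} = 4 + R^{2}$ ($g{\left(R \right)} = R R + 4 = R^{2} + 4 = 4 + R^{2}$)
$\left(-3443 - 3501\right) + g{\left(192 \right)} = \left(-3443 - 3501\right) + \left(4 + 192^{2}\right) = -6944 + \left(4 + 36864\right) = -6944 + 36868 = 29924$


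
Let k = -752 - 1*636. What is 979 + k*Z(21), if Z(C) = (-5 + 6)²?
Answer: -409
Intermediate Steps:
k = -1388 (k = -752 - 636 = -1388)
Z(C) = 1 (Z(C) = 1² = 1)
979 + k*Z(21) = 979 - 1388*1 = 979 - 1388 = -409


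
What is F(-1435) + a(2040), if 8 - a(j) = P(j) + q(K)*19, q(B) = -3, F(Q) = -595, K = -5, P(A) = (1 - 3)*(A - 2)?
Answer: 3546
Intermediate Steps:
P(A) = 4 - 2*A (P(A) = -2*(-2 + A) = 4 - 2*A)
a(j) = 61 + 2*j (a(j) = 8 - ((4 - 2*j) - 3*19) = 8 - ((4 - 2*j) - 57) = 8 - (-53 - 2*j) = 8 + (53 + 2*j) = 61 + 2*j)
F(-1435) + a(2040) = -595 + (61 + 2*2040) = -595 + (61 + 4080) = -595 + 4141 = 3546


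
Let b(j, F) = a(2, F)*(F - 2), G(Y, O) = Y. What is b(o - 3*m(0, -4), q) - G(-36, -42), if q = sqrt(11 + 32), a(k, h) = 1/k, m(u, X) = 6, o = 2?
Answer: 35 + sqrt(43)/2 ≈ 38.279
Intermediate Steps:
q = sqrt(43) ≈ 6.5574
b(j, F) = -1 + F/2 (b(j, F) = (F - 2)/2 = (-2 + F)/2 = -1 + F/2)
b(o - 3*m(0, -4), q) - G(-36, -42) = (-1 + sqrt(43)/2) - 1*(-36) = (-1 + sqrt(43)/2) + 36 = 35 + sqrt(43)/2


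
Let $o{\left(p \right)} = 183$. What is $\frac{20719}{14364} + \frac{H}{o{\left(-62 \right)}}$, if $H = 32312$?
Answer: $\frac{155973715}{876204} \approx 178.01$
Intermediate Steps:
$\frac{20719}{14364} + \frac{H}{o{\left(-62 \right)}} = \frac{20719}{14364} + \frac{32312}{183} = \frac{155973715}{876204}$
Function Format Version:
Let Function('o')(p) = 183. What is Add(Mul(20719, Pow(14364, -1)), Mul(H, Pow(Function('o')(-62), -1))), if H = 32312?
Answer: Rational(155973715, 876204) ≈ 178.01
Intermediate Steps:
Add(Mul(20719, Pow(14364, -1)), Mul(H, Pow(Function('o')(-62), -1))) = Add(Mul(20719, Pow(14364, -1)), Mul(32312, Pow(183, -1))) = Add(Mul(20719, Rational(1, 14364)), Mul(32312, Rational(1, 183))) = Add(Rational(20719, 14364), Rational(32312, 183)) = Rational(155973715, 876204)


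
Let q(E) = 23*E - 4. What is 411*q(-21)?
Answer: -200157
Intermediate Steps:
q(E) = -4 + 23*E
411*q(-21) = 411*(-4 + 23*(-21)) = 411*(-4 - 483) = 411*(-487) = -200157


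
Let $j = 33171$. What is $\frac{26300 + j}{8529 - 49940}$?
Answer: $- \frac{59471}{41411} \approx -1.4361$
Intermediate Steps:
$\frac{26300 + j}{8529 - 49940} = \frac{26300 + 33171}{8529 - 49940} = \frac{59471}{-41411} = 59471 \left(- \frac{1}{41411}\right) = - \frac{59471}{41411}$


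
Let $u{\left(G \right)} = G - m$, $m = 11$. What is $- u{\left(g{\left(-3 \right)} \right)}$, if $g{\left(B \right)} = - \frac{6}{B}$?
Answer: $9$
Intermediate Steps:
$u{\left(G \right)} = -11 + G$ ($u{\left(G \right)} = G - 11 = -11 + G$)
$- u{\left(g{\left(-3 \right)} \right)} = - (-11 - \frac{6}{-3}) = - (-11 - -2) = - (-11 + 2) = \left(-1\right) \left(-9\right) = 9$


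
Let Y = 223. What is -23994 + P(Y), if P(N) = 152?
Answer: -23842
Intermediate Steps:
-23994 + P(Y) = -23994 + 152 = -23842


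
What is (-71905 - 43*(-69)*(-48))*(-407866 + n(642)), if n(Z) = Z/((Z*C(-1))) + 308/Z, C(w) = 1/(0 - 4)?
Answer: 262245010348/3 ≈ 8.7415e+10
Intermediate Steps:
C(w) = -¼ (C(w) = 1/(-4) = -¼)
n(Z) = -4 + 308/Z (n(Z) = Z/((Z*(-¼))) + 308/Z = Z/((-Z/4)) + 308/Z = Z*(-4/Z) + 308/Z = -4 + 308/Z)
(-71905 - 43*(-69)*(-48))*(-407866 + n(642)) = (-71905 - 43*(-69)*(-48))*(-407866 + (-4 + 308/642)) = (-71905 + 2967*(-48))*(-407866 + (-4 + 308*(1/642))) = (-71905 - 142416)*(-407866 + (-4 + 154/321)) = -214321*(-407866 - 1130/321) = -214321*(-130926116/321) = 262245010348/3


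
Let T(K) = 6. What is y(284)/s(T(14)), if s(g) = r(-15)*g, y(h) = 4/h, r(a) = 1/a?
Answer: -5/142 ≈ -0.035211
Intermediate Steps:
s(g) = -g/15 (s(g) = g/(-15) = -g/15)
y(284)/s(T(14)) = (4/284)/((-1/15*6)) = (4*(1/284))/(-⅖) = (1/71)*(-5/2) = -5/142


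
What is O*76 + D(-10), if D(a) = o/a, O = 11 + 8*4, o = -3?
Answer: 32683/10 ≈ 3268.3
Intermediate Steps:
O = 43 (O = 11 + 32 = 43)
D(a) = -3/a
O*76 + D(-10) = 43*76 - 3/(-10) = 3268 - 3*(-⅒) = 3268 + 3/10 = 32683/10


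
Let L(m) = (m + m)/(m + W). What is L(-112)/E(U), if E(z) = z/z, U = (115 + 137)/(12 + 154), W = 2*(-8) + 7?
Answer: 224/121 ≈ 1.8512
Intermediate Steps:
W = -9 (W = -16 + 7 = -9)
U = 126/83 (U = 252/166 = 252*(1/166) = 126/83 ≈ 1.5181)
E(z) = 1
L(m) = 2*m/(-9 + m) (L(m) = (m + m)/(m - 9) = (2*m)/(-9 + m) = 2*m/(-9 + m))
L(-112)/E(U) = (2*(-112)/(-9 - 112))/1 = (2*(-112)/(-121))*1 = (2*(-112)*(-1/121))*1 = (224/121)*1 = 224/121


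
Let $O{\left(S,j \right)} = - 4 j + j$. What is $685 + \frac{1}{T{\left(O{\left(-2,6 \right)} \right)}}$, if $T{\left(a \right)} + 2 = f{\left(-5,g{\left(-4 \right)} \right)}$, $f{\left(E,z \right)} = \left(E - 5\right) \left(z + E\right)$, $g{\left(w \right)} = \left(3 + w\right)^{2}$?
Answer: $\frac{26031}{38} \approx 685.03$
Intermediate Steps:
$f{\left(E,z \right)} = \left(-5 + E\right) \left(E + z\right)$
$O{\left(S,j \right)} = - 3 j$
$T{\left(a \right)} = 38$ ($T{\left(a \right)} = -2 - \left(-25 - 25 + 10 \left(3 - 4\right)^{2}\right) = -2 + \left(25 + 25 - 5 \left(-1\right)^{2} - 5 \left(-1\right)^{2}\right) = -2 + \left(25 + 25 - 5 - 5\right) = -2 + 40 = 38$)
$685 + \frac{1}{T{\left(O{\left(-2,6 \right)} \right)}} = 685 + \frac{1}{38} = \frac{26031}{38}$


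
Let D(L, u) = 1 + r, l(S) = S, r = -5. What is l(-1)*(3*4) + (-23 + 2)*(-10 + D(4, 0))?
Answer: 282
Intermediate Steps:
D(L, u) = -4 (D(L, u) = 1 - 5 = -4)
l(-1)*(3*4) + (-23 + 2)*(-10 + D(4, 0)) = -3*4 + (-23 + 2)*(-10 - 4) = -1*12 - 21*(-14) = -12 + 294 = 282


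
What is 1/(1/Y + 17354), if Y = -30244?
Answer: 30244/524854375 ≈ 5.7624e-5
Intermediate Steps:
1/(1/Y + 17354) = 1/(1/(-30244) + 17354) = 1/(-1/30244 + 17354) = 1/(524854375/30244) = 30244/524854375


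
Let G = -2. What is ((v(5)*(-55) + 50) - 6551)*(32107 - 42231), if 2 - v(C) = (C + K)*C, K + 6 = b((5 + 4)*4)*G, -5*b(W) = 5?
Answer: 64145664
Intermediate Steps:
b(W) = -1 (b(W) = -⅕*5 = -1)
K = -4 (K = -6 - 1*(-2) = -6 + 2 = -4)
v(C) = 2 - C*(-4 + C) (v(C) = 2 - (C - 4)*C = 2 - (-4 + C)*C = 2 - C*(-4 + C))
((v(5)*(-55) + 50) - 6551)*(32107 - 42231) = (((2 - 1*5² + 4*5)*(-55) + 50) - 6551)*(32107 - 42231) = (((2 - 1*25 + 20)*(-55) + 50) - 6551)*(-10124) = (((2 - 25 + 20)*(-55) + 50) - 6551)*(-10124) = ((-3*(-55) + 50) - 6551)*(-10124) = ((165 + 50) - 6551)*(-10124) = (215 - 6551)*(-10124) = -6336*(-10124) = 64145664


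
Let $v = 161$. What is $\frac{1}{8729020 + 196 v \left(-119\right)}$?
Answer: $\frac{1}{4973856} \approx 2.0105 \cdot 10^{-7}$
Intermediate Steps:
$\frac{1}{8729020 + 196 v \left(-119\right)} = \frac{1}{8729020 + 196 \cdot 161 \left(-119\right)} = \frac{1}{8729020 + 31556 \left(-119\right)} = \frac{1}{8729020 - 3755164} = \frac{1}{4973856}$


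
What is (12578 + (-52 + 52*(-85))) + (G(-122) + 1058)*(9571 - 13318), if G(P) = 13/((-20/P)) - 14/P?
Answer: -2594810121/610 ≈ -4.2538e+6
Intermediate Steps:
G(P) = -14/P - 13*P/20 (G(P) = 13*(-P/20) - 14/P = -13*P/20 - 14/P = -14/P - 13*P/20)
(12578 + (-52 + 52*(-85))) + (G(-122) + 1058)*(9571 - 13318) = (12578 + (-52 + 52*(-85))) + ((-14/(-122) - 13/20*(-122)) + 1058)*(9571 - 13318) = (12578 + (-52 - 4420)) + ((-14*(-1/122) + 793/10) + 1058)*(-3747) = (12578 - 4472) + ((7/61 + 793/10) + 1058)*(-3747) = 8106 + (48443/610 + 1058)*(-3747) = 8106 + (693823/610)*(-3747) = 8106 - 2599754781/610 = -2594810121/610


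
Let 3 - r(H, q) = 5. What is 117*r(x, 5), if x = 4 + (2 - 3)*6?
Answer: -234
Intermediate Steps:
x = -2 (x = 4 - 1*6 = 4 - 6 = -2)
r(H, q) = -2 (r(H, q) = 3 - 1*5 = 3 - 5 = -2)
117*r(x, 5) = 117*(-2) = -234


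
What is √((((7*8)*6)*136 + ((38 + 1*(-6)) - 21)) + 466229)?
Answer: 8*√7999 ≈ 715.50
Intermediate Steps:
√((((7*8)*6)*136 + ((38 + 1*(-6)) - 21)) + 466229) = √(((56*6)*136 + ((38 - 6) - 21)) + 466229) = √((336*136 + (32 - 21)) + 466229) = √((45696 + 11) + 466229) = √(45707 + 466229) = √511936 = 8*√7999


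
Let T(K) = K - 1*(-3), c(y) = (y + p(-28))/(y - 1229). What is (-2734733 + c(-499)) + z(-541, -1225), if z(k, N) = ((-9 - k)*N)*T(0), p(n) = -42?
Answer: -8104030883/1728 ≈ -4.6898e+6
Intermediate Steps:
c(y) = (-42 + y)/(-1229 + y) (c(y) = (y - 42)/(y - 1229) = (-42 + y)/(-1229 + y))
T(K) = 3 + K (T(K) = K + 3 = 3 + K)
z(k, N) = 3*N*(-9 - k) (z(k, N) = ((-9 - k)*N)*(3 + 0) = (N*(-9 - k))*3 = 3*N*(-9 - k))
(-2734733 + c(-499)) + z(-541, -1225) = (-2734733 + (-42 - 499)/(-1229 - 499)) - 3*(-1225)*(9 - 541) = (-2734733 - 541/(-1728)) - 3*(-1225)*(-532) = (-2734733 - 1/1728*(-541)) - 1955100 = (-2734733 + 541/1728) - 1955100 = -4725618083/1728 - 1955100 = -8104030883/1728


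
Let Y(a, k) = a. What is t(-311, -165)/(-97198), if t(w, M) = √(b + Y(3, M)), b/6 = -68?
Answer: -9*I*√5/97198 ≈ -0.00020705*I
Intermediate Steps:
b = -408 (b = 6*(-68) = -408)
t(w, M) = 9*I*√5 (t(w, M) = √(-408 + 3) = √(-405) = 9*I*√5)
t(-311, -165)/(-97198) = (9*I*√5)/(-97198) = (9*I*√5)*(-1/97198) = -9*I*√5/97198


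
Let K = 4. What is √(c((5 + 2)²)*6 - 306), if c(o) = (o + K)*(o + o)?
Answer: √30858 ≈ 175.66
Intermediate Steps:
c(o) = 2*o*(4 + o) (c(o) = (o + 4)*(o + o) = (4 + o)*(2*o) = 2*o*(4 + o))
√(c((5 + 2)²)*6 - 306) = √((2*(5 + 2)²*(4 + (5 + 2)²))*6 - 306) = √((2*7²*(4 + 7²))*6 - 306) = √((2*49*(4 + 49))*6 - 306) = √((2*49*53)*6 - 306) = √(5194*6 - 306) = √(31164 - 306) = √30858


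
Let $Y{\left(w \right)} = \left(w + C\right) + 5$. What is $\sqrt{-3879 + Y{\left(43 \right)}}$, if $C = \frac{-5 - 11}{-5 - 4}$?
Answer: $\frac{i \sqrt{34463}}{3} \approx 61.881 i$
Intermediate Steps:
$C = \frac{16}{9}$ ($C = - \frac{16}{-9} = \left(-16\right) \left(- \frac{1}{9}\right) = \frac{16}{9} \approx 1.7778$)
$Y{\left(w \right)} = \frac{61}{9} + w$ ($Y{\left(w \right)} = \left(w + \frac{16}{9}\right) + 5 = \left(\frac{16}{9} + w\right) + 5 = \frac{61}{9} + w$)
$\sqrt{-3879 + Y{\left(43 \right)}} = \sqrt{-3879 + \left(\frac{61}{9} + 43\right)} = \sqrt{-3879 + \frac{448}{9}} = \sqrt{- \frac{34463}{9}} = \frac{i \sqrt{34463}}{3}$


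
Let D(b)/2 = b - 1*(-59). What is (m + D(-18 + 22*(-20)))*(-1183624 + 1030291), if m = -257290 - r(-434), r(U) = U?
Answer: 39506860782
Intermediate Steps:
D(b) = 118 + 2*b (D(b) = 2*(b - 1*(-59)) = 2*(b + 59) = 2*(59 + b) = 118 + 2*b)
m = -256856 (m = -257290 - 1*(-434) = -257290 + 434 = -256856)
(m + D(-18 + 22*(-20)))*(-1183624 + 1030291) = (-256856 + (118 + 2*(-18 + 22*(-20))))*(-1183624 + 1030291) = (-256856 + (118 + 2*(-18 - 440)))*(-153333) = (-256856 + (118 + 2*(-458)))*(-153333) = (-256856 + (118 - 916))*(-153333) = (-256856 - 798)*(-153333) = -257654*(-153333) = 39506860782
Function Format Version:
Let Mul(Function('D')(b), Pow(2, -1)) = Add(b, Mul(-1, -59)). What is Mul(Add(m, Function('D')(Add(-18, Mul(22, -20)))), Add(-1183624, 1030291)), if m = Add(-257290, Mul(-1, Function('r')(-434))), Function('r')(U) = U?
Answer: 39506860782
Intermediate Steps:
Function('D')(b) = Add(118, Mul(2, b)) (Function('D')(b) = Mul(2, Add(b, Mul(-1, -59))) = Mul(2, Add(b, 59)) = Mul(2, Add(59, b)) = Add(118, Mul(2, b)))
m = -256856 (m = Add(-257290, Mul(-1, -434)) = Add(-257290, 434) = -256856)
Mul(Add(m, Function('D')(Add(-18, Mul(22, -20)))), Add(-1183624, 1030291)) = Mul(Add(-256856, Add(118, Mul(2, Add(-18, Mul(22, -20))))), Add(-1183624, 1030291)) = Mul(Add(-256856, Add(118, Mul(2, Add(-18, -440)))), -153333) = Mul(Add(-256856, Add(118, Mul(2, -458))), -153333) = Mul(Add(-256856, Add(118, -916)), -153333) = Mul(Add(-256856, -798), -153333) = Mul(-257654, -153333) = 39506860782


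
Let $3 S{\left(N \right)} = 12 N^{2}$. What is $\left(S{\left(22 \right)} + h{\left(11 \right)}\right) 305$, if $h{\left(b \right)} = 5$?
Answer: $592005$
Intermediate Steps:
$S{\left(N \right)} = 4 N^{2}$ ($S{\left(N \right)} = \frac{12 N^{2}}{3} = 4 N^{2}$)
$\left(S{\left(22 \right)} + h{\left(11 \right)}\right) 305 = \left(4 \cdot 22^{2} + 5\right) 305 = \left(4 \cdot 484 + 5\right) 305 = \left(1936 + 5\right) 305 = 1941 \cdot 305 = 592005$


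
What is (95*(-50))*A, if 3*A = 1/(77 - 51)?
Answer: -2375/39 ≈ -60.897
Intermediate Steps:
A = 1/78 (A = 1/(3*(77 - 51)) = (1/3)/26 = (1/3)*(1/26) = 1/78 ≈ 0.012821)
(95*(-50))*A = (95*(-50))*(1/78) = -4750*1/78 = -2375/39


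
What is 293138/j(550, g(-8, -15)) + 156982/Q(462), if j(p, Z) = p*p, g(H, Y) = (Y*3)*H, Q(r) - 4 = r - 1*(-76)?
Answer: 11911483949/40988750 ≈ 290.60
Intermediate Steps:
Q(r) = 80 + r (Q(r) = 4 + (r - 1*(-76)) = 4 + (r + 76) = 4 + (76 + r) = 80 + r)
g(H, Y) = 3*H*Y (g(H, Y) = (3*Y)*H = 3*H*Y)
j(p, Z) = p²
293138/j(550, g(-8, -15)) + 156982/Q(462) = 293138/(550²) + 156982/(80 + 462) = 293138/302500 + 156982/542 = 293138*(1/302500) + 156982*(1/542) = 146569/151250 + 78491/271 = 11911483949/40988750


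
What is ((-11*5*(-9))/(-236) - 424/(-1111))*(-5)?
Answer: 2249405/262196 ≈ 8.5791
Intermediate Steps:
((-11*5*(-9))/(-236) - 424/(-1111))*(-5) = (-55*(-9)*(-1/236) - 424*(-1/1111))*(-5) = (495*(-1/236) + 424/1111)*(-5) = (-495/236 + 424/1111)*(-5) = -449881/262196*(-5) = 2249405/262196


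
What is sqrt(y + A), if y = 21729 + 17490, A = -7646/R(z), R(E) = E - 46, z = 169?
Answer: sqrt(592403793)/123 ≈ 197.88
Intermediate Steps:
R(E) = -46 + E
A = -7646/123 (A = -7646/(-46 + 169) = -7646/123 ≈ -62.163)
y = 39219
sqrt(y + A) = sqrt(39219 - 7646/123) = sqrt(4816291/123) = sqrt(592403793)/123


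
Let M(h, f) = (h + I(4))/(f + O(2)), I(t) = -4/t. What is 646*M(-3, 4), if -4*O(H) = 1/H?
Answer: -20672/31 ≈ -666.84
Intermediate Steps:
O(H) = -1/(4*H)
M(h, f) = (-1 + h)/(-1/8 + f) (M(h, f) = (h - 4/4)/(f - 1/4/2) = (h - 4*1/4)/(f - 1/4*1/2) = (h - 1)/(f - 1/8) = (-1 + h)/(-1/8 + f))
646*M(-3, 4) = 646*(8*(-1 - 3)/(-1 + 8*4)) = 646*(8*(-4)/(-1 + 32)) = 646*(8*(-4)/31) = 646*(8*(1/31)*(-4)) = 646*(-32/31) = -20672/31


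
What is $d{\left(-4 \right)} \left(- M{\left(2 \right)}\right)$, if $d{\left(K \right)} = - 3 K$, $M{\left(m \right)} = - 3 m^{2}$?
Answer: $144$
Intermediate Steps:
$d{\left(-4 \right)} \left(- M{\left(2 \right)}\right) = \left(-3\right) \left(-4\right) \left(- \left(-3\right) 2^{2}\right) = 12 \left(- \left(-3\right) 4\right) = 12 \left(\left(-1\right) \left(-12\right)\right) = 12 \cdot 12 = 144$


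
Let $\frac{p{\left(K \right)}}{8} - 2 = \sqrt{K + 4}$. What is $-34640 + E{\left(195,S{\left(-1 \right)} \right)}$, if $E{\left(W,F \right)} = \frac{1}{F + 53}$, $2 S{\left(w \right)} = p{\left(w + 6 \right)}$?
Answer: $- \frac{2528719}{73} \approx -34640.0$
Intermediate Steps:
$p{\left(K \right)} = 16 + 8 \sqrt{4 + K}$ ($p{\left(K \right)} = 16 + 8 \sqrt{K + 4} = 16 + 8 \sqrt{4 + K}$)
$S{\left(w \right)} = 8 + 4 \sqrt{10 + w}$ ($S{\left(w \right)} = \frac{16 + 8 \sqrt{4 + \left(w + 6\right)}}{2} = \frac{16 + 8 \sqrt{4 + \left(6 + w\right)}}{2} = \frac{16 + 8 \sqrt{10 + w}}{2} = 8 + 4 \sqrt{10 + w}$)
$E{\left(W,F \right)} = \frac{1}{53 + F}$
$-34640 + E{\left(195,S{\left(-1 \right)} \right)} = -34640 + \frac{1}{53 + \left(8 + 4 \sqrt{10 - 1}\right)} = -34640 + \frac{1}{53 + \left(8 + 4 \sqrt{9}\right)} = -34640 + \frac{1}{53 + \left(8 + 4 \cdot 3\right)} = -34640 + \frac{1}{53 + \left(8 + 12\right)} = -34640 + \frac{1}{53 + 20} = -34640 + \frac{1}{73} = - \frac{2528719}{73}$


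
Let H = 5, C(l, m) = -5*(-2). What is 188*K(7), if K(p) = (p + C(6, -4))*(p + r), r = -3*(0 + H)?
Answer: -25568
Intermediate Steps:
C(l, m) = 10
r = -15 (r = -3*(0 + 5) = -3*5 = -15)
K(p) = (-15 + p)*(10 + p) (K(p) = (p + 10)*(p - 15) = (10 + p)*(-15 + p) = (-15 + p)*(10 + p))
188*K(7) = 188*(-150 + 7**2 - 5*7) = 188*(-150 + 49 - 35) = 188*(-136) = -25568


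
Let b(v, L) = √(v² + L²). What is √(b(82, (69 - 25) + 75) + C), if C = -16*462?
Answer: √(-7392 + √20885) ≈ 85.132*I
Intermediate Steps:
C = -7392
b(v, L) = √(L² + v²)
√(b(82, (69 - 25) + 75) + C) = √(√(((69 - 25) + 75)² + 82²) - 7392) = √(√((44 + 75)² + 6724) - 7392) = √(√(119² + 6724) - 7392) = √(√(14161 + 6724) - 7392) = √(√20885 - 7392) = √(-7392 + √20885)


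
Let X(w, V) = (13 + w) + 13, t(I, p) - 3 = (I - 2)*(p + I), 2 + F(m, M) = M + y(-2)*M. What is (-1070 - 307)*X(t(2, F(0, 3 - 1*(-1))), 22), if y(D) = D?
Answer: -39933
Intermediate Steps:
F(m, M) = -2 - M (F(m, M) = -2 + (M - 2*M) = -2 - M)
t(I, p) = 3 + (-2 + I)*(I + p) (t(I, p) = 3 + (I - 2)*(p + I) = 3 + (-2 + I)*(I + p))
X(w, V) = 26 + w
(-1070 - 307)*X(t(2, F(0, 3 - 1*(-1))), 22) = (-1070 - 307)*(26 + (3 + 2² - 2*2 - 2*(-2 - (3 - 1*(-1))) + 2*(-2 - (3 - 1*(-1))))) = -1377*(26 + (3 + 4 - 4 - 2*(-2 - (3 + 1)) + 2*(-2 - (3 + 1)))) = -1377*(26 + (3 + 4 - 4 - 2*(-2 - 1*4) + 2*(-2 - 1*4))) = -1377*(26 + (3 + 4 - 4 - 2*(-2 - 4) + 2*(-2 - 4))) = -1377*(26 + (3 + 4 - 4 - 2*(-6) + 2*(-6))) = -1377*(26 + (3 + 4 - 4 + 12 - 12)) = -1377*(26 + 3) = -1377*29 = -39933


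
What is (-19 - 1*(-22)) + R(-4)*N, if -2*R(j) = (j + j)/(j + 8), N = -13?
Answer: -10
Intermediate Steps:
R(j) = -j/(8 + j) (R(j) = -(j + j)/(2*(j + 8)) = -2*j/(2*(8 + j)) = -j/(8 + j))
(-19 - 1*(-22)) + R(-4)*N = (-19 - 1*(-22)) - 1*(-4)/(8 - 4)*(-13) = (-19 + 22) - 1*(-4)/4*(-13) = 3 - 1*(-4)*¼*(-13) = 3 + 1*(-13) = 3 - 13 = -10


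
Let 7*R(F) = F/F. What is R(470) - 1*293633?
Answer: -2055430/7 ≈ -2.9363e+5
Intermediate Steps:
R(F) = ⅐ (R(F) = (F/F)/7 = (⅐)*1 = ⅐)
R(470) - 1*293633 = ⅐ - 1*293633 = ⅐ - 293633 = -2055430/7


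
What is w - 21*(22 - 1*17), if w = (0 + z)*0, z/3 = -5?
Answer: -105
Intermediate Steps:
z = -15 (z = 3*(-5) = -15)
w = 0 (w = (0 - 15)*0 = -15*0 = 0)
w - 21*(22 - 1*17) = 0 - 21*(22 - 1*17) = 0 - 21*(22 - 17) = 0 - 21*5 = 0 - 105 = -105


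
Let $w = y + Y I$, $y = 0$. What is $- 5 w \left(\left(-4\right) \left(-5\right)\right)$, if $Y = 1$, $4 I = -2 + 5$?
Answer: $-75$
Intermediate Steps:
$I = \frac{3}{4}$ ($I = \frac{-2 + 5}{4} = \frac{1}{4} \cdot 3 = \frac{3}{4} \approx 0.75$)
$w = \frac{3}{4}$ ($w = 0 + 1 \cdot \frac{3}{4} = 0 + \frac{3}{4} = \frac{3}{4} \approx 0.75$)
$- 5 w \left(\left(-4\right) \left(-5\right)\right) = \left(-5\right) \frac{3}{4} \left(\left(-4\right) \left(-5\right)\right) = \left(- \frac{15}{4}\right) 20 = -75$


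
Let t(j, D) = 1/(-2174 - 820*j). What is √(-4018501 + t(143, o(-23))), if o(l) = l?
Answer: I*√57321828575185790/119434 ≈ 2004.6*I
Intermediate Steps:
√(-4018501 + t(143, o(-23))) = √(-4018501 - 1/(2174 + 820*143)) = √(-4018501 - 1/(2174 + 117260)) = √(-4018501 - 1/119434) = √(-479945648435/119434) = I*√57321828575185790/119434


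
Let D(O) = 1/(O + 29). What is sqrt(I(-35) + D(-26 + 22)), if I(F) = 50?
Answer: 3*sqrt(139)/5 ≈ 7.0739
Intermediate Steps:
D(O) = 1/(29 + O)
sqrt(I(-35) + D(-26 + 22)) = sqrt(50 + 1/(29 + (-26 + 22))) = sqrt(50 + 1/(29 - 4)) = sqrt(50 + 1/25) = sqrt(1251/25) = 3*sqrt(139)/5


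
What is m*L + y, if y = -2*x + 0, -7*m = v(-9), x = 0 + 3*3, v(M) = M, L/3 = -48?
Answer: -1422/7 ≈ -203.14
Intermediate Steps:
L = -144 (L = 3*(-48) = -144)
x = 9 (x = 0 + 9 = 9)
m = 9/7 (m = -1/7*(-9) = 9/7 ≈ 1.2857)
y = -18 (y = -2*9 + 0 = -18 + 0 = -18)
m*L + y = (9/7)*(-144) - 18 = -1296/7 - 18 = -1422/7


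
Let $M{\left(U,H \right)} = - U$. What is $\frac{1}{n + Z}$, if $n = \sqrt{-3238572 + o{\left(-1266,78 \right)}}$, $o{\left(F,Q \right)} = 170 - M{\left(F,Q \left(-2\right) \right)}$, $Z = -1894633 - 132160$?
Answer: $- \frac{2026793}{4107893104517} - \frac{2 i \sqrt{809917}}{4107893104517} \approx -4.9339 \cdot 10^{-7} - 4.3816 \cdot 10^{-10} i$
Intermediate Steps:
$Z = -2026793$
$o{\left(F,Q \right)} = 170 + F$ ($o{\left(F,Q \right)} = 170 - - F = 170 + F$)
$n = 2 i \sqrt{809917}$ ($n = \sqrt{-3238572 + \left(170 - 1266\right)} = \sqrt{-3238572 - 1096} = \sqrt{-3239668} = 2 i \sqrt{809917} \approx 1799.9 i$)
$\frac{1}{n + Z} = \frac{1}{2 i \sqrt{809917} - 2026793} = \frac{1}{-2026793 + 2 i \sqrt{809917}}$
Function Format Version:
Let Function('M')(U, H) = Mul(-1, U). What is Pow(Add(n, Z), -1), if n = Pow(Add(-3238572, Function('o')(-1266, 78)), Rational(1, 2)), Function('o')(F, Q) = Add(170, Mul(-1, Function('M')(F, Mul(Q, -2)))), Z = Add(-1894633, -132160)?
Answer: Add(Rational(-2026793, 4107893104517), Mul(Rational(-2, 4107893104517), I, Pow(809917, Rational(1, 2)))) ≈ Add(-4.9339e-7, Mul(-4.3816e-10, I))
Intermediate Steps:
Z = -2026793
Function('o')(F, Q) = Add(170, F) (Function('o')(F, Q) = Add(170, Mul(-1, Mul(-1, F))) = Add(170, F))
n = Mul(2, I, Pow(809917, Rational(1, 2))) (n = Pow(Add(-3238572, Add(170, -1266)), Rational(1, 2)) = Pow(Add(-3238572, -1096), Rational(1, 2)) = Pow(-3239668, Rational(1, 2)) = Mul(2, I, Pow(809917, Rational(1, 2))) ≈ Mul(1799.9, I))
Pow(Add(n, Z), -1) = Pow(Add(Mul(2, I, Pow(809917, Rational(1, 2))), -2026793), -1) = Pow(Add(-2026793, Mul(2, I, Pow(809917, Rational(1, 2)))), -1)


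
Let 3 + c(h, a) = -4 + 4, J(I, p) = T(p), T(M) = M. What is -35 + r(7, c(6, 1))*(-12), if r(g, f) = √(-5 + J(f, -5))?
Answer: -35 - 12*I*√10 ≈ -35.0 - 37.947*I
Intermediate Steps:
J(I, p) = p
c(h, a) = -3 (c(h, a) = -3 + (-4 + 4) = -3 + 0 = -3)
r(g, f) = I*√10 (r(g, f) = √(-5 - 5) = √(-10) = I*√10)
-35 + r(7, c(6, 1))*(-12) = -35 + (I*√10)*(-12) = -35 - 12*I*√10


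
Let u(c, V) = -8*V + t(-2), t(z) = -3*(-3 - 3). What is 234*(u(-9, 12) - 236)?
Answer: -73476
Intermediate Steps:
t(z) = 18 (t(z) = -3*(-6) = 18)
u(c, V) = 18 - 8*V (u(c, V) = -8*V + 18 = 18 - 8*V)
234*(u(-9, 12) - 236) = 234*((18 - 8*12) - 236) = 234*((18 - 96) - 236) = 234*(-78 - 236) = 234*(-314) = -73476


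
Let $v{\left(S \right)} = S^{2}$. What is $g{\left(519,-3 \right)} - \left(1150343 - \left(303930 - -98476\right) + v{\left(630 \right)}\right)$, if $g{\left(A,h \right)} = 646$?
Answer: $-1144191$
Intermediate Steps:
$g{\left(519,-3 \right)} - \left(1150343 - \left(303930 - -98476\right) + v{\left(630 \right)}\right) = 646 - \left(1547243 - \left(303930 - -98476\right)\right) = 646 - \left(1547243 - \left(303930 + 98476\right)\right) = 646 - \left(1547243 - 402406\right) = 646 - 1144837 = -1144191$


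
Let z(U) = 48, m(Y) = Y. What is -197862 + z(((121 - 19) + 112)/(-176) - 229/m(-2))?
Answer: -197814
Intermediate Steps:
-197862 + z(((121 - 19) + 112)/(-176) - 229/m(-2)) = -197862 + 48 = -197814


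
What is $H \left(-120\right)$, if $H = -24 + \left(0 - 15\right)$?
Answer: $4680$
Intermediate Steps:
$H = -39$ ($H = -24 + \left(0 - 15\right) = -24 - 15 = -39$)
$H \left(-120\right) = \left(-39\right) \left(-120\right) = 4680$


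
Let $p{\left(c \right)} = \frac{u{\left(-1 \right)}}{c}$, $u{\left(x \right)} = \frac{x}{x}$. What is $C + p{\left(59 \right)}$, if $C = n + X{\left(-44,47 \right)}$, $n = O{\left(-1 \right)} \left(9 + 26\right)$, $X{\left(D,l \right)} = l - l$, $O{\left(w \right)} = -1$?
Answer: $- \frac{2064}{59} \approx -34.983$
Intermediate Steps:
$u{\left(x \right)} = 1$
$p{\left(c \right)} = \frac{1}{c}$ ($p{\left(c \right)} = 1 \frac{1}{c} = \frac{1}{c}$)
$X{\left(D,l \right)} = 0$
$n = -35$ ($n = - (9 + 26) = \left(-1\right) 35 = -35$)
$C = -35$ ($C = -35 + 0 = -35$)
$C + p{\left(59 \right)} = -35 + \frac{1}{59} = - \frac{2064}{59}$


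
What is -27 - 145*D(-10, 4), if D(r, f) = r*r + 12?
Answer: -16267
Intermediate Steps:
D(r, f) = 12 + r**2 (D(r, f) = r**2 + 12 = 12 + r**2)
-27 - 145*D(-10, 4) = -27 - 145*(12 + (-10)**2) = -27 - 145*(12 + 100) = -27 - 145*112 = -27 - 16240 = -16267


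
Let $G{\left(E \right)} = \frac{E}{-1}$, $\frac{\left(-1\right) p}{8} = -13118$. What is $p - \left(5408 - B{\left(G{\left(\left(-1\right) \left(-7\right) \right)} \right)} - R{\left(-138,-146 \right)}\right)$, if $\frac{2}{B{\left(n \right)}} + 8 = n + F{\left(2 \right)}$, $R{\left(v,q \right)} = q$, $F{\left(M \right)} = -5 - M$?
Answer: $\frac{1093289}{11} \approx 99390.0$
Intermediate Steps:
$p = 104944$ ($p = \left(-8\right) \left(-13118\right) = 104944$)
$G{\left(E \right)} = - E$ ($G{\left(E \right)} = E \left(-1\right) = - E$)
$B{\left(n \right)} = \frac{2}{-15 + n}$ ($B{\left(n \right)} = \frac{2}{-8 + \left(n - 7\right)} = \frac{2}{-8 + \left(-7 + n\right)} = \frac{2}{-15 + n}$)
$p - \left(5408 - B{\left(G{\left(\left(-1\right) \left(-7\right) \right)} \right)} - R{\left(-138,-146 \right)}\right) = 104944 - \left(5554 - \frac{2}{-15 - \left(-1\right) \left(-7\right)}\right) = 104944 - \left(5554 - \frac{2}{-15 - 7}\right) = 104944 - \left(5554 - \frac{2}{-22}\right) = 104944 - \left(5554 - 2 \left(- \frac{1}{22}\right)\right) = 104944 - \left(5554 + \frac{1}{11}\right) = 104944 - \frac{61095}{11} = \frac{1093289}{11}$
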